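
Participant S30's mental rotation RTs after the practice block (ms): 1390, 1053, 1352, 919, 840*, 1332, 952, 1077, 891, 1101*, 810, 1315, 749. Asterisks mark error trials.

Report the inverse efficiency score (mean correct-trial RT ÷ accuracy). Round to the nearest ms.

Correct trials (n=11): 1390, 1053, 1352, 919, 1332, 952, 1077, 891, 810, 1315, 749
Mean correct RT = 11840/11 = 1076.3636 ms
Proportion correct = 11/13
IES = 1076.3636 / (11/13) = 1272.066 ms

1272 ms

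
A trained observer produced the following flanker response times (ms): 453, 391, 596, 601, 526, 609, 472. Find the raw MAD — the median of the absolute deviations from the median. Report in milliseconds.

73 ms

Sorted: 391, 453, 472, 526, 596, 601, 609 → median = 526
|x − 526|: 73, 135, 70, 75, 0, 83, 54
Sorted deviations: 0, 54, 70, 73, 75, 83, 135 → MAD = 73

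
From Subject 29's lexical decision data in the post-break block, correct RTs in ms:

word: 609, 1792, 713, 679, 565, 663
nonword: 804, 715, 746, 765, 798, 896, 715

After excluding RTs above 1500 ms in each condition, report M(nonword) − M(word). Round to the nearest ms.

131 ms

word: exclude 1792
M(word) = 3229/5 = 645.800
M(nonword) = 5439/7 = 777.000
Difference = 777.000 − 645.800 = 131.200 ms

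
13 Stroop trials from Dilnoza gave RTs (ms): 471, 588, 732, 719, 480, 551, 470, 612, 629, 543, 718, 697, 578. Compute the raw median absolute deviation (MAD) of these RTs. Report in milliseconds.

Sorted: 470, 471, 480, 543, 551, 578, 588, 612, 629, 697, 718, 719, 732 → median = 588
|x − 588|: 117, 0, 144, 131, 108, 37, 118, 24, 41, 45, 130, 109, 10
Sorted deviations: 0, 10, 24, 37, 41, 45, 108, 109, 117, 118, 130, 131, 144 → MAD = 108

108 ms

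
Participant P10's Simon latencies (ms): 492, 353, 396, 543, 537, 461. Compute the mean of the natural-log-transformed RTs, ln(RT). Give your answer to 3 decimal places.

6.127

ln(RT): 6.1985, 5.8665, 5.9814, 6.2971, 6.2860, 6.1334
Σ ln(RT) = 36.7629
Mean = 36.7629/6 = 6.12714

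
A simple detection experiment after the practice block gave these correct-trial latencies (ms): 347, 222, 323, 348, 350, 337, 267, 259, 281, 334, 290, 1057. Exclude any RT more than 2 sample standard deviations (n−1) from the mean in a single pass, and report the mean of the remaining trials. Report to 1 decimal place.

n = 12, ΣRT = 4415, M = 367.917
Σ(x−M)² = 537078.92; s = √(537078.92/11) = 220.965
Cutoffs: 367.917 ± 2·220.965 → [-74.0, 809.8]
Outside: 1057 → excluded.
Retained (n=11): Σ = 3358, mean = 3358/11 = 305.273

305.3 ms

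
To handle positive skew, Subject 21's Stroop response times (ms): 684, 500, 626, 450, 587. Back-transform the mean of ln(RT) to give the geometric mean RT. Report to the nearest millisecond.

563 ms

ln(RT): 6.5280, 6.2146, 6.4394, 6.1092, 6.3750
Mean ln(RT) = 31.6662/5 = 6.33324
Geometric mean = exp(6.33324) = 562.98 ms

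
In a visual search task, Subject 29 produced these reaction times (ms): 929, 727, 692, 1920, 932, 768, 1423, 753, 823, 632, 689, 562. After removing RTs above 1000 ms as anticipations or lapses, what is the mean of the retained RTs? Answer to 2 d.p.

Excluded: 1423, 1920
Retained (n=10): Σ = 7507
Mean = 7507/10 = 750.7000

750.70 ms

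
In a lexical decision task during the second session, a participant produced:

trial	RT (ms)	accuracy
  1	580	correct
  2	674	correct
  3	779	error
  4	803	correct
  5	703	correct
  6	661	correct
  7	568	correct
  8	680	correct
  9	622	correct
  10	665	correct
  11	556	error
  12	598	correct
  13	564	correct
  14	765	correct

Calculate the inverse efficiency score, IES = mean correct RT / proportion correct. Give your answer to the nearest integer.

Correct trials (n=12): 580, 674, 803, 703, 661, 568, 680, 622, 665, 598, 564, 765
Mean correct RT = 7883/12 = 656.9167 ms
Proportion correct = 12/14
IES = 656.9167 / (12/14) = 766.403 ms

766 ms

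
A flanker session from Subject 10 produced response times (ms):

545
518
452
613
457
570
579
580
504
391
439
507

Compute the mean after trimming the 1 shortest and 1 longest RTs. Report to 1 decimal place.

Sorted: 391, 439, 452, 457, 504, 507, 518, 545, 570, 579, 580, 613
Drop lowest 1 (391) and highest 1 (613)
Remaining (n=10): Σ = 5151, mean = 5151/10 = 515.100

515.1 ms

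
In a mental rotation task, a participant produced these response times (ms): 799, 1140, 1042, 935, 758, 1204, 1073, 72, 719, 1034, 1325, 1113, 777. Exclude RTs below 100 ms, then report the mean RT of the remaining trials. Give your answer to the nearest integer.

Excluded: 72
Retained (n=12): Σ = 11919
Mean = 11919/12 = 993.2500

993 ms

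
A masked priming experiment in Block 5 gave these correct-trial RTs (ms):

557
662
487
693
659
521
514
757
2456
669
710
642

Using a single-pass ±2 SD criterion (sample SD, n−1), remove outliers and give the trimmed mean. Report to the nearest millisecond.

n = 12, ΣRT = 9327, M = 777.250
Σ(x−M)² = 3155228.25; s = √(3155228.25/11) = 535.573
Cutoffs: 777.250 ± 2·535.573 → [-293.9, 1848.4]
Outside: 2456 → excluded.
Retained (n=11): Σ = 6871, mean = 6871/11 = 624.636

625 ms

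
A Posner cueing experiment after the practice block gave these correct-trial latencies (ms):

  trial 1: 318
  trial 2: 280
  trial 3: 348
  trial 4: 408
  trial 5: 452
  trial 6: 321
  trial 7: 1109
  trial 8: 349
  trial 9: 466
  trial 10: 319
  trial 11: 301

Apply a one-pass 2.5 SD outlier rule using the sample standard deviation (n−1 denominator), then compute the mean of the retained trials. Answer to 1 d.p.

356.2 ms

n = 11, ΣRT = 4671, M = 424.636
Σ(x−M)² = 552160.55; s = √(552160.55/10) = 234.981
Cutoffs: 424.636 ± 2.5·234.981 → [-162.8, 1012.1]
Outside: 1109 → excluded.
Retained (n=10): Σ = 3562, mean = 3562/10 = 356.200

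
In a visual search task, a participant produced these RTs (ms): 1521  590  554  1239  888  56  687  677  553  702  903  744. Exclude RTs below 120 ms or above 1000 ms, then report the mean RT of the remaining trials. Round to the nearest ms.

700 ms

Excluded: 56, 1239, 1521
Retained (n=9): Σ = 6298
Mean = 6298/9 = 699.7778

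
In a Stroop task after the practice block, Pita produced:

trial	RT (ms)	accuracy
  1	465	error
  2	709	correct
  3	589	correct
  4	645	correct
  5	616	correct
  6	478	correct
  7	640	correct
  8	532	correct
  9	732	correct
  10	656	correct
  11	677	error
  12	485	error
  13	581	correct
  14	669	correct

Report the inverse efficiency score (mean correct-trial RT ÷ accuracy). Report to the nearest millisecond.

792 ms

Correct trials (n=11): 709, 589, 645, 616, 478, 640, 532, 732, 656, 581, 669
Mean correct RT = 6847/11 = 622.4545 ms
Proportion correct = 11/14
IES = 622.4545 / (11/14) = 792.215 ms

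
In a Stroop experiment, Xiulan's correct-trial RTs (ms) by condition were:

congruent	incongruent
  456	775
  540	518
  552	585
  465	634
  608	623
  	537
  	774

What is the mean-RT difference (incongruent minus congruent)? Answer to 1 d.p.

M(congruent) = 2621/5 = 524.200
M(incongruent) = 4446/7 = 635.143
Difference = 635.143 − 524.200 = 110.943 ms

110.9 ms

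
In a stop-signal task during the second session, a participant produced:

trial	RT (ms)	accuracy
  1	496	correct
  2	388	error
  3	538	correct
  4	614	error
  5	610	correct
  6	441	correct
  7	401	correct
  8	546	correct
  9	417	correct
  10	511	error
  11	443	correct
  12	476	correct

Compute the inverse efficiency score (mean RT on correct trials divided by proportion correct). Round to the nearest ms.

Correct trials (n=9): 496, 538, 610, 441, 401, 546, 417, 443, 476
Mean correct RT = 4368/9 = 485.3333 ms
Proportion correct = 9/12
IES = 485.3333 / (9/12) = 647.111 ms

647 ms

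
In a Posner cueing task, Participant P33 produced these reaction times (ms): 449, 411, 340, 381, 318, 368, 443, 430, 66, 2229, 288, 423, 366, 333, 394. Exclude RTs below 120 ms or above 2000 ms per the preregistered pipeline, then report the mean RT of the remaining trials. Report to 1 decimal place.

Excluded: 66, 2229
Retained (n=13): Σ = 4944
Mean = 4944/13 = 380.3077

380.3 ms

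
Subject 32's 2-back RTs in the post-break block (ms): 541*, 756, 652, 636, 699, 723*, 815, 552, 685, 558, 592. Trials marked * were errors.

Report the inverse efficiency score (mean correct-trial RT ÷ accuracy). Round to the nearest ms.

807 ms

Correct trials (n=9): 756, 652, 636, 699, 815, 552, 685, 558, 592
Mean correct RT = 5945/9 = 660.5556 ms
Proportion correct = 9/11
IES = 660.5556 / (9/11) = 807.346 ms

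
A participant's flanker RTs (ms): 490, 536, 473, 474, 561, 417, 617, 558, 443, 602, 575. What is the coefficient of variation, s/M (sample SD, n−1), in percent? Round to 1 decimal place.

n = 11, Σ = 5746, M = 522.3636
Σ(x−M)² = 44240.545; s = √(44240.545/10) = 66.5136
CV = 66.5136 / 522.3636 = 0.12733 = 12.733%

12.7%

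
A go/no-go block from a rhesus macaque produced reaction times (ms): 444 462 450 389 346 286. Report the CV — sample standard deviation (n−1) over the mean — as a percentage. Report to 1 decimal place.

17.6%

n = 6, Σ = 2377, M = 396.1667
Σ(x−M)² = 24224.833; s = √(24224.833/5) = 69.6058
CV = 69.6058 / 396.1667 = 0.17570 = 17.570%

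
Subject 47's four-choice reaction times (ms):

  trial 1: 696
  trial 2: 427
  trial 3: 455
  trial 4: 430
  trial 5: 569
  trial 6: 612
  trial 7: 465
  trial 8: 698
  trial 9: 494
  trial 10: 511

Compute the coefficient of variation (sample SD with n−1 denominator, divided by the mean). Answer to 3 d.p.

n = 10, Σ = 5357, M = 535.7000
Σ(x−M)² = 95816.100; s = √(95816.100/9) = 103.1806
CV = 103.1806 / 535.7000 = 0.19261

0.193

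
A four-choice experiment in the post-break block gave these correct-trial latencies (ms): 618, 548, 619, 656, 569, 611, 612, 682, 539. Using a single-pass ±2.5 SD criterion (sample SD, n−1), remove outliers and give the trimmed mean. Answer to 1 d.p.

606.0 ms

n = 9, ΣRT = 5454, M = 606.000
Σ(x−M)² = 17872.00; s = √(17872.00/8) = 47.265
Cutoffs: 606.000 ± 2.5·47.265 → [487.8, 724.2]
No RTs fall outside the cutoffs; all 9 retained. Mean = 5454/9 = 606.000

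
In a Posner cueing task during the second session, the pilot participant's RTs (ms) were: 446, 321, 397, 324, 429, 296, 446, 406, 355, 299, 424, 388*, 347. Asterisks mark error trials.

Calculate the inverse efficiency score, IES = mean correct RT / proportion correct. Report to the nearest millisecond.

405 ms

Correct trials (n=12): 446, 321, 397, 324, 429, 296, 446, 406, 355, 299, 424, 347
Mean correct RT = 4490/12 = 374.1667 ms
Proportion correct = 12/13
IES = 374.1667 / (12/13) = 405.347 ms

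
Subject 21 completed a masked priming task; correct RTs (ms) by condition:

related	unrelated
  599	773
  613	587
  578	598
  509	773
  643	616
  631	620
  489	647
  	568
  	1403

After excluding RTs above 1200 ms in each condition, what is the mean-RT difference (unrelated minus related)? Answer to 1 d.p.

unrelated: exclude 1403
M(related) = 4062/7 = 580.286
M(unrelated) = 5182/8 = 647.750
Difference = 647.750 − 580.286 = 67.464 ms

67.5 ms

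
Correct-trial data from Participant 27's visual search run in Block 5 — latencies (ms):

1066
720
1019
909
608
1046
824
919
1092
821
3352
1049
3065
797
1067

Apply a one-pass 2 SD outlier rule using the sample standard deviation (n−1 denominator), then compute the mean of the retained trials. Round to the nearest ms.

n = 15, ΣRT = 18354, M = 1223.600
Σ(x−M)² = 9419493.60; s = √(9419493.60/14) = 820.257
Cutoffs: 1223.600 ± 2·820.257 → [-416.9, 2864.1]
Outside: 3065, 3352 → excluded.
Retained (n=13): Σ = 11937, mean = 11937/13 = 918.231

918 ms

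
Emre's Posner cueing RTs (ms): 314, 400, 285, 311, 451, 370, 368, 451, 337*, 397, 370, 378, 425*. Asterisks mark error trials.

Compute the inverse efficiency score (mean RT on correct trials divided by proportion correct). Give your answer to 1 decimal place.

440.0 ms

Correct trials (n=11): 314, 400, 285, 311, 451, 370, 368, 451, 397, 370, 378
Mean correct RT = 4095/11 = 372.2727 ms
Proportion correct = 11/13
IES = 372.2727 / (11/13) = 439.959 ms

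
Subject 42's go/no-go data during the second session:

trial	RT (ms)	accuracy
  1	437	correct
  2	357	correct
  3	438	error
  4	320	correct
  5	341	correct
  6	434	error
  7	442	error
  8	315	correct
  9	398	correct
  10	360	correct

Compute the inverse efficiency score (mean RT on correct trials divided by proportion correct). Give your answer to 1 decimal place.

Correct trials (n=7): 437, 357, 320, 341, 315, 398, 360
Mean correct RT = 2528/7 = 361.1429 ms
Proportion correct = 7/10
IES = 361.1429 / (7/10) = 515.918 ms

515.9 ms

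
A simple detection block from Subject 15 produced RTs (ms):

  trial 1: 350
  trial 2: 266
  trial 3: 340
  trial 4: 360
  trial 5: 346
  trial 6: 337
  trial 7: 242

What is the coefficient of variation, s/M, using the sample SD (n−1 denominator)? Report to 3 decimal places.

n = 7, Σ = 2241, M = 320.1429
Σ(x−M)² = 12864.857; s = √(12864.857/6) = 46.3049
CV = 46.3049 / 320.1429 = 0.14464

0.145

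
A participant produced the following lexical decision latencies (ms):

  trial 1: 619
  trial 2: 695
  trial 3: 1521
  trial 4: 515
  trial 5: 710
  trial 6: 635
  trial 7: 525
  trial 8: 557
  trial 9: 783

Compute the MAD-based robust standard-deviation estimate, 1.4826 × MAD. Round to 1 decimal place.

Sorted: 515, 525, 557, 619, 635, 695, 710, 783, 1521 → median = 635
|x − 635| sorted: 0, 16, 60, 75, 78, 110, 120, 148, 886 → MAD = 78
Robust SD ≈ 1.4826 × 78 = 115.643

115.6 ms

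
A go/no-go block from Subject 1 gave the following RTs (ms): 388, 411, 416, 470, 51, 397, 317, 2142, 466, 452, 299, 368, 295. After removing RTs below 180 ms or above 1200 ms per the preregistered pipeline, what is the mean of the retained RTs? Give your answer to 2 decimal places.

Excluded: 51, 2142
Retained (n=11): Σ = 4279
Mean = 4279/11 = 389.0000

389.00 ms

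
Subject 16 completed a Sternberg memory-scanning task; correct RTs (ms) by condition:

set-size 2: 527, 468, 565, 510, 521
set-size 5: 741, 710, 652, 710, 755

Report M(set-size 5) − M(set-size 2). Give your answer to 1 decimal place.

M(set-size 2) = 2591/5 = 518.200
M(set-size 5) = 3568/5 = 713.600
Difference = 713.600 − 518.200 = 195.400 ms

195.4 ms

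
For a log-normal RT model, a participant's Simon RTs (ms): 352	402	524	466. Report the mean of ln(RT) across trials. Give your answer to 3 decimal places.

ln(RT): 5.8636, 5.9965, 6.2615, 6.1442
Σ ln(RT) = 24.2658
Mean = 24.2658/4 = 6.06644

6.066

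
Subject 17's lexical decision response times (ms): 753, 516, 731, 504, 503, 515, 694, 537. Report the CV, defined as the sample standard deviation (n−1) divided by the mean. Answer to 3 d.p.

n = 8, Σ = 4753, M = 594.1250
Σ(x−M)² = 86004.875; s = √(86004.875/7) = 110.8441
CV = 110.8441 / 594.1250 = 0.18657

0.187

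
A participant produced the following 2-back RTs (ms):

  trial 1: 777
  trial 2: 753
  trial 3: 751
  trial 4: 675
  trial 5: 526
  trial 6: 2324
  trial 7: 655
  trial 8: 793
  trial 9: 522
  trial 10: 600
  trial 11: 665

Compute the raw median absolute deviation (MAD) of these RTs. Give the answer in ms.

78 ms

Sorted: 522, 526, 600, 655, 665, 675, 751, 753, 777, 793, 2324 → median = 675
|x − 675|: 102, 78, 76, 0, 149, 1649, 20, 118, 153, 75, 10
Sorted deviations: 0, 10, 20, 75, 76, 78, 102, 118, 149, 153, 1649 → MAD = 78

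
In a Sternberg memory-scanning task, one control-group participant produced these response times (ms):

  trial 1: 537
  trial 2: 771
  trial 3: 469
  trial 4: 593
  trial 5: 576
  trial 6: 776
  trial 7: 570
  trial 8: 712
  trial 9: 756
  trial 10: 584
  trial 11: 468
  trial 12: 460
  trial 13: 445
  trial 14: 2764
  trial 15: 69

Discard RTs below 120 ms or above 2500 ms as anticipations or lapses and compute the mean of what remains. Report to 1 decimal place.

Excluded: 69, 2764
Retained (n=13): Σ = 7717
Mean = 7717/13 = 593.6154

593.6 ms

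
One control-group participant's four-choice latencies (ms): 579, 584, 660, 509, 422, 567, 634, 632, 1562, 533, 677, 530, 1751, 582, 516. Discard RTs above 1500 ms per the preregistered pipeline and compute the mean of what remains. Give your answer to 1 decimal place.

Excluded: 1562, 1751
Retained (n=13): Σ = 7425
Mean = 7425/13 = 571.1538

571.2 ms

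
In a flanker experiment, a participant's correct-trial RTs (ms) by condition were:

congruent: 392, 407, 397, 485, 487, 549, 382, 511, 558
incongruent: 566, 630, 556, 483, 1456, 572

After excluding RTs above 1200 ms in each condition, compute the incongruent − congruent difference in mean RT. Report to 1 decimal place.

incongruent: exclude 1456
M(congruent) = 4168/9 = 463.111
M(incongruent) = 2807/5 = 561.400
Difference = 561.400 − 463.111 = 98.289 ms

98.3 ms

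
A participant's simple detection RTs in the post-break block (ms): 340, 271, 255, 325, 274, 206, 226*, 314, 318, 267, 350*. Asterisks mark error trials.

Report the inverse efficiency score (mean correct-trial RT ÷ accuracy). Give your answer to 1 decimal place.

349.0 ms

Correct trials (n=9): 340, 271, 255, 325, 274, 206, 314, 318, 267
Mean correct RT = 2570/9 = 285.5556 ms
Proportion correct = 9/11
IES = 285.5556 / (9/11) = 349.012 ms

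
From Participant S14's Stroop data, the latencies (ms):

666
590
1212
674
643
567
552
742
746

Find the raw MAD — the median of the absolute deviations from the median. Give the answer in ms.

Sorted: 552, 567, 590, 643, 666, 674, 742, 746, 1212 → median = 666
|x − 666|: 0, 76, 546, 8, 23, 99, 114, 76, 80
Sorted deviations: 0, 8, 23, 76, 76, 80, 99, 114, 546 → MAD = 76

76 ms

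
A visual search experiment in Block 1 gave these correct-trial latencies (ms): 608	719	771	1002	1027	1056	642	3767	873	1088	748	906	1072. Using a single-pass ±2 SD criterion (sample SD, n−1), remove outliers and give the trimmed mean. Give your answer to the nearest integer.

n = 13, ΣRT = 14279, M = 1098.385
Σ(x−M)² = 8048951.08; s = √(8048951.08/12) = 818.991
Cutoffs: 1098.385 ± 2·818.991 → [-539.6, 2736.4]
Outside: 3767 → excluded.
Retained (n=12): Σ = 10512, mean = 10512/12 = 876.000

876 ms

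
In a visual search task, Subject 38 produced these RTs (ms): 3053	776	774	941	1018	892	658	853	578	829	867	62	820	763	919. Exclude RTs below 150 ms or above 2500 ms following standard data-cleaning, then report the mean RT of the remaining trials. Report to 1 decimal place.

822.2 ms

Excluded: 62, 3053
Retained (n=13): Σ = 10688
Mean = 10688/13 = 822.1538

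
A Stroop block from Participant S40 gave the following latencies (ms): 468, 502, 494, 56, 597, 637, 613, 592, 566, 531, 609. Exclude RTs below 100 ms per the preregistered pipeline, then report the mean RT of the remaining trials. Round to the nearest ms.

561 ms

Excluded: 56
Retained (n=10): Σ = 5609
Mean = 5609/10 = 560.9000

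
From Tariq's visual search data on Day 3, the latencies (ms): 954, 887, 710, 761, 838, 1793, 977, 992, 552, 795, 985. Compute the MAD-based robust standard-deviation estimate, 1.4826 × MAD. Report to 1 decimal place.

145.3 ms

Sorted: 552, 710, 761, 795, 838, 887, 954, 977, 985, 992, 1793 → median = 887
|x − 887| sorted: 0, 49, 67, 90, 92, 98, 105, 126, 177, 335, 906 → MAD = 98
Robust SD ≈ 1.4826 × 98 = 145.295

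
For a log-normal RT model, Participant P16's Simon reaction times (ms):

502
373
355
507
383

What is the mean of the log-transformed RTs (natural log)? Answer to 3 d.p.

ln(RT): 6.2186, 5.9216, 5.8721, 6.2285, 5.9480
Σ ln(RT) = 30.1888
Mean = 30.1888/5 = 6.03777

6.038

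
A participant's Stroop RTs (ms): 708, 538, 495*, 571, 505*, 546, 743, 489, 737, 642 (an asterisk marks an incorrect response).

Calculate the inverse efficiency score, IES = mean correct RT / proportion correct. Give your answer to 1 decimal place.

777.2 ms

Correct trials (n=8): 708, 538, 571, 546, 743, 489, 737, 642
Mean correct RT = 4974/8 = 621.7500 ms
Proportion correct = 8/10
IES = 621.7500 / (8/10) = 777.188 ms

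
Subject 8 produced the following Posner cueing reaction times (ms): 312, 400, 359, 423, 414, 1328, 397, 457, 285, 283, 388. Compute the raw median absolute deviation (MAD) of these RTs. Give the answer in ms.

38 ms

Sorted: 283, 285, 312, 359, 388, 397, 400, 414, 423, 457, 1328 → median = 397
|x − 397|: 85, 3, 38, 26, 17, 931, 0, 60, 112, 114, 9
Sorted deviations: 0, 3, 9, 17, 26, 38, 60, 85, 112, 114, 931 → MAD = 38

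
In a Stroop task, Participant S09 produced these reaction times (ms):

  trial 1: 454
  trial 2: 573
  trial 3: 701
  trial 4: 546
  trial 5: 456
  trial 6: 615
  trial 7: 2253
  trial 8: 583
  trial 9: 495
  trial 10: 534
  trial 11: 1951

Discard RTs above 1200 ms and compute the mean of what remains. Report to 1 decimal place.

Excluded: 1951, 2253
Retained (n=9): Σ = 4957
Mean = 4957/9 = 550.7778

550.8 ms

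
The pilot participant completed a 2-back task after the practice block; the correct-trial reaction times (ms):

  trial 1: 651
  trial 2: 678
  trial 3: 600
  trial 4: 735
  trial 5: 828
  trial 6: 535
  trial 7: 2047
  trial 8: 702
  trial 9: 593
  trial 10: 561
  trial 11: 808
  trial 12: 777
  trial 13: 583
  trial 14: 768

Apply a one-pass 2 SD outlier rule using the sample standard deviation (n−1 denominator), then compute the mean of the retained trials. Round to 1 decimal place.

n = 14, ΣRT = 10866, M = 776.143
Σ(x−M)² = 1857639.71; s = √(1857639.71/13) = 378.015
Cutoffs: 776.143 ± 2·378.015 → [20.1, 1532.2]
Outside: 2047 → excluded.
Retained (n=13): Σ = 8819, mean = 8819/13 = 678.385

678.4 ms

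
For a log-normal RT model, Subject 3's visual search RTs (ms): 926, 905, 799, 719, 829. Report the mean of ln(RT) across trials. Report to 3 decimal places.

6.724

ln(RT): 6.8309, 6.8079, 6.6834, 6.5779, 6.7202
Σ ln(RT) = 33.6203
Mean = 33.6203/5 = 6.72405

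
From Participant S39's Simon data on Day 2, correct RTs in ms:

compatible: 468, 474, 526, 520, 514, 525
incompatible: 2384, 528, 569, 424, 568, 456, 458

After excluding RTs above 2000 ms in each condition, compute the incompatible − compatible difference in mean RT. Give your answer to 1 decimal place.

-4.0 ms

incompatible: exclude 2384
M(compatible) = 3027/6 = 504.500
M(incompatible) = 3003/6 = 500.500
Difference = 500.500 − 504.500 = -4.000 ms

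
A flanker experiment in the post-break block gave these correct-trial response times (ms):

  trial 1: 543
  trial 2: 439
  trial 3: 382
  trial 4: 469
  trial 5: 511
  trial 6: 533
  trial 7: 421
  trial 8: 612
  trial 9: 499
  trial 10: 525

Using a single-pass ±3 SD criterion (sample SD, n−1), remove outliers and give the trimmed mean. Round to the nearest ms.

n = 10, ΣRT = 4934, M = 493.400
Σ(x−M)² = 40640.40; s = √(40640.40/9) = 67.198
Cutoffs: 493.400 ± 3·67.198 → [291.8, 695.0]
No RTs fall outside the cutoffs; all 10 retained. Mean = 4934/10 = 493.400

493 ms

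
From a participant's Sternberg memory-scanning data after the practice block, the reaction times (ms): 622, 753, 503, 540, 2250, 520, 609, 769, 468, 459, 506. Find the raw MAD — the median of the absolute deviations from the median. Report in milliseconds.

Sorted: 459, 468, 503, 506, 520, 540, 609, 622, 753, 769, 2250 → median = 540
|x − 540|: 82, 213, 37, 0, 1710, 20, 69, 229, 72, 81, 34
Sorted deviations: 0, 20, 34, 37, 69, 72, 81, 82, 213, 229, 1710 → MAD = 72

72 ms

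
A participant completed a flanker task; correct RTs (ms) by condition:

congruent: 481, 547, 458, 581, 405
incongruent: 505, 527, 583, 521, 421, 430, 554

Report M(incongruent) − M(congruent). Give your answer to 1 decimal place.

11.5 ms

M(congruent) = 2472/5 = 494.400
M(incongruent) = 3541/7 = 505.857
Difference = 505.857 − 494.400 = 11.457 ms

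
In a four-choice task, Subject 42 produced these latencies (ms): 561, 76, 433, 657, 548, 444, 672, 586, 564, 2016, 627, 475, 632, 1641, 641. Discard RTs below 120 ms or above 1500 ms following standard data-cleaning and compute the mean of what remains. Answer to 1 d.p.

570.0 ms

Excluded: 76, 1641, 2016
Retained (n=12): Σ = 6840
Mean = 6840/12 = 570.0000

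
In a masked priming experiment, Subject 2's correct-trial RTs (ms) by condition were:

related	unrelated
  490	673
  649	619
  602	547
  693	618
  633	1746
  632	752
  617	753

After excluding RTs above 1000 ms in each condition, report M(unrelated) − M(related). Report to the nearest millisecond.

unrelated: exclude 1746
M(related) = 4316/7 = 616.571
M(unrelated) = 3962/6 = 660.333
Difference = 660.333 − 616.571 = 43.762 ms

44 ms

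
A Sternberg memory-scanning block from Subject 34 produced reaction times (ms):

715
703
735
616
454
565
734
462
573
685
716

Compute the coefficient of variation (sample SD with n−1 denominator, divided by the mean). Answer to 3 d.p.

0.167

n = 11, Σ = 6958, M = 632.5455
Σ(x−M)² = 111614.727; s = √(111614.727/10) = 105.6479
CV = 105.6479 / 632.5455 = 0.16702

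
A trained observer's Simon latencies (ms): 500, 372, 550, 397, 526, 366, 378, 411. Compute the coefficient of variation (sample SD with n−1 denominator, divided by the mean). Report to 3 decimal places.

0.172

n = 8, Σ = 3500, M = 437.5000
Σ(x−M)² = 39680.000; s = √(39680.000/7) = 75.2899
CV = 75.2899 / 437.5000 = 0.17209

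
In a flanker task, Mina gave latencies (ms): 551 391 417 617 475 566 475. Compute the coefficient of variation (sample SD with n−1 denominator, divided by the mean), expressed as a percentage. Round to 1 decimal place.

n = 7, Σ = 3492, M = 498.8571
Σ(x−M)² = 40656.857; s = √(40656.857/6) = 82.3173
CV = 82.3173 / 498.8571 = 0.16501 = 16.501%

16.5%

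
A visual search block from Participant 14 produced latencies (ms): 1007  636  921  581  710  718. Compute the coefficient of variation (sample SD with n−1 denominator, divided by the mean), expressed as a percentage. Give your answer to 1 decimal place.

21.8%

n = 6, Σ = 4573, M = 762.1667
Σ(x−M)² = 138582.833; s = √(138582.833/5) = 166.4829
CV = 166.4829 / 762.1667 = 0.21843 = 21.843%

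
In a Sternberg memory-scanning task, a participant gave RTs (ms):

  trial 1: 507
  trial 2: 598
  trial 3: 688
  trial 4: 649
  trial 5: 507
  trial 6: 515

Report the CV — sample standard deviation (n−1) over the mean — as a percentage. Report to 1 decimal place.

n = 6, Σ = 3464, M = 577.3333
Σ(x−M)² = 31589.333; s = √(31589.333/5) = 79.4850
CV = 79.4850 / 577.3333 = 0.13768 = 13.768%

13.8%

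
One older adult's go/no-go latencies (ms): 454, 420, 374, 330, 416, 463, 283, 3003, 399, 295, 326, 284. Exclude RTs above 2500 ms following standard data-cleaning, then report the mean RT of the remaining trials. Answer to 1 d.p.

Excluded: 3003
Retained (n=11): Σ = 4044
Mean = 4044/11 = 367.6364

367.6 ms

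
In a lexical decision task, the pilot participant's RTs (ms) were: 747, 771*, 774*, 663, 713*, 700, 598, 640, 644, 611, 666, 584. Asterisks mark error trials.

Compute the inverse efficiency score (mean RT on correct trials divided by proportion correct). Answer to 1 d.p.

867.1 ms

Correct trials (n=9): 747, 663, 700, 598, 640, 644, 611, 666, 584
Mean correct RT = 5853/9 = 650.3333 ms
Proportion correct = 9/12
IES = 650.3333 / (9/12) = 867.111 ms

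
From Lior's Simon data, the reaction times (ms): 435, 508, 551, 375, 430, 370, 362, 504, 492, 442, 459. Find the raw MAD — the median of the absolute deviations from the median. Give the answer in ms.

Sorted: 362, 370, 375, 430, 435, 442, 459, 492, 504, 508, 551 → median = 442
|x − 442|: 7, 66, 109, 67, 12, 72, 80, 62, 50, 0, 17
Sorted deviations: 0, 7, 12, 17, 50, 62, 66, 67, 72, 80, 109 → MAD = 62

62 ms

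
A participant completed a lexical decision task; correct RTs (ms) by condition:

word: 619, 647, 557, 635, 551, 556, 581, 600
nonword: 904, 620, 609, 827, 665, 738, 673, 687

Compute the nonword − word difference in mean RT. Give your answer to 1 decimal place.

M(word) = 4746/8 = 593.250
M(nonword) = 5723/8 = 715.375
Difference = 715.375 − 593.250 = 122.125 ms

122.1 ms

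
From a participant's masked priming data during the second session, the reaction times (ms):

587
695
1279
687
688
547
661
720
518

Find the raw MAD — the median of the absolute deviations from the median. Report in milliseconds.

Sorted: 518, 547, 587, 661, 687, 688, 695, 720, 1279 → median = 687
|x − 687|: 100, 8, 592, 0, 1, 140, 26, 33, 169
Sorted deviations: 0, 1, 8, 26, 33, 100, 140, 169, 592 → MAD = 33

33 ms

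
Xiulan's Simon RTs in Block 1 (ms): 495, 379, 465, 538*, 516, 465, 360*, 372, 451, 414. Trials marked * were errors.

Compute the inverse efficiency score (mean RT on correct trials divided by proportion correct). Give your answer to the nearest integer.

Correct trials (n=8): 495, 379, 465, 516, 465, 372, 451, 414
Mean correct RT = 3557/8 = 444.6250 ms
Proportion correct = 8/10
IES = 444.6250 / (8/10) = 555.781 ms

556 ms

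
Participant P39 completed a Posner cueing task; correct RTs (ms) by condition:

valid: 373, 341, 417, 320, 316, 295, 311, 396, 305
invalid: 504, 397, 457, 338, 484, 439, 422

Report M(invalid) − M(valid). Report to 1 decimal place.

92.9 ms

M(valid) = 3074/9 = 341.556
M(invalid) = 3041/7 = 434.429
Difference = 434.429 − 341.556 = 92.873 ms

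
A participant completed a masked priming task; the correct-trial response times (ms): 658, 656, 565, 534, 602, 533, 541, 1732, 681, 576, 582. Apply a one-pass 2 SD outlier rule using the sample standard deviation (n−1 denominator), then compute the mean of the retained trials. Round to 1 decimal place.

n = 11, ΣRT = 7660, M = 696.364
Σ(x−M)² = 1206794.55; s = √(1206794.55/10) = 347.389
Cutoffs: 696.364 ± 2·347.389 → [1.6, 1391.1]
Outside: 1732 → excluded.
Retained (n=10): Σ = 5928, mean = 5928/10 = 592.800

592.8 ms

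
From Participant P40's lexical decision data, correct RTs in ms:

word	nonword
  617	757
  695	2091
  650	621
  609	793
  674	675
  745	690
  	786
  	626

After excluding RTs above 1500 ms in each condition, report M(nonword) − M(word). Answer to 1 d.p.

nonword: exclude 2091
M(word) = 3990/6 = 665.000
M(nonword) = 4948/7 = 706.857
Difference = 706.857 − 665.000 = 41.857 ms

41.9 ms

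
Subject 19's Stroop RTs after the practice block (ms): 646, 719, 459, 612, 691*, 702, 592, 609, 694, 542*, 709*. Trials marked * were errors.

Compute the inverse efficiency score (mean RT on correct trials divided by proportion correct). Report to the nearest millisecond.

865 ms

Correct trials (n=8): 646, 719, 459, 612, 702, 592, 609, 694
Mean correct RT = 5033/8 = 629.1250 ms
Proportion correct = 8/11
IES = 629.1250 / (8/11) = 865.047 ms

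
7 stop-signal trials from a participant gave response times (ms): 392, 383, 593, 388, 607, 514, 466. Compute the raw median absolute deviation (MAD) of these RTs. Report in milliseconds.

78 ms

Sorted: 383, 388, 392, 466, 514, 593, 607 → median = 466
|x − 466|: 74, 83, 127, 78, 141, 48, 0
Sorted deviations: 0, 48, 74, 78, 83, 127, 141 → MAD = 78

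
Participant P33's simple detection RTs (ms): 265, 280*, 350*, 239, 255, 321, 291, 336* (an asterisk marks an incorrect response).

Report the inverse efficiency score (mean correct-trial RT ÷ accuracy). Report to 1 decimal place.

438.7 ms

Correct trials (n=5): 265, 239, 255, 321, 291
Mean correct RT = 1371/5 = 274.2000 ms
Proportion correct = 5/8
IES = 274.2000 / (5/8) = 438.720 ms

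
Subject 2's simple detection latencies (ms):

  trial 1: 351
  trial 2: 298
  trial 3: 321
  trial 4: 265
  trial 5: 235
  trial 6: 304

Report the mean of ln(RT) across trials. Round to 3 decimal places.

ln(RT): 5.8608, 5.6971, 5.7714, 5.5797, 5.4596, 5.7170
Σ ln(RT) = 34.0857
Mean = 34.0857/6 = 5.68094

5.681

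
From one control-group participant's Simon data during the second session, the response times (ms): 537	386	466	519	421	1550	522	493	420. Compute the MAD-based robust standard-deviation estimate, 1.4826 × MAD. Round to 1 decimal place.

65.2 ms

Sorted: 386, 420, 421, 466, 493, 519, 522, 537, 1550 → median = 493
|x − 493| sorted: 0, 26, 27, 29, 44, 72, 73, 107, 1057 → MAD = 44
Robust SD ≈ 1.4826 × 44 = 65.234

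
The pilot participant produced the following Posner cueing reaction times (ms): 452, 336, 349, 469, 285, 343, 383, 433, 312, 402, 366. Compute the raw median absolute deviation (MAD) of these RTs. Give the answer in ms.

Sorted: 285, 312, 336, 343, 349, 366, 383, 402, 433, 452, 469 → median = 366
|x − 366|: 86, 30, 17, 103, 81, 23, 17, 67, 54, 36, 0
Sorted deviations: 0, 17, 17, 23, 30, 36, 54, 67, 81, 86, 103 → MAD = 36

36 ms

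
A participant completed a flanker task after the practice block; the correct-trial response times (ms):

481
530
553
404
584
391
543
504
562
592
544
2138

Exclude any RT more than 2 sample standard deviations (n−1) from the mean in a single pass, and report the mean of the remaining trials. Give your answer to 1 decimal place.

517.1 ms

n = 12, ΣRT = 7826, M = 652.167
Σ(x−M)² = 2453519.67; s = √(2453519.67/11) = 472.279
Cutoffs: 652.167 ± 2·472.279 → [-292.4, 1596.7]
Outside: 2138 → excluded.
Retained (n=11): Σ = 5688, mean = 5688/11 = 517.091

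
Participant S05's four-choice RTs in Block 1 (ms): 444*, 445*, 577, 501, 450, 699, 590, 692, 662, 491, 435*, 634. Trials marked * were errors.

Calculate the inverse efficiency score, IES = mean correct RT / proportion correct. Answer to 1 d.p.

784.6 ms

Correct trials (n=9): 577, 501, 450, 699, 590, 692, 662, 491, 634
Mean correct RT = 5296/9 = 588.4444 ms
Proportion correct = 9/12
IES = 588.4444 / (9/12) = 784.593 ms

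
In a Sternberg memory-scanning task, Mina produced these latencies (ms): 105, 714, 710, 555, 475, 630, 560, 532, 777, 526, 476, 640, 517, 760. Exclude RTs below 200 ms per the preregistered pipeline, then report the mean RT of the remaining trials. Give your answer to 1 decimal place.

605.5 ms

Excluded: 105
Retained (n=13): Σ = 7872
Mean = 7872/13 = 605.5385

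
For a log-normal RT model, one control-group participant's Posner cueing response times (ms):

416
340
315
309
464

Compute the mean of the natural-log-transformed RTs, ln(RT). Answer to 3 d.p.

5.897

ln(RT): 6.0307, 5.8289, 5.7526, 5.7333, 6.1399
Σ ln(RT) = 29.4854
Mean = 29.4854/5 = 5.89709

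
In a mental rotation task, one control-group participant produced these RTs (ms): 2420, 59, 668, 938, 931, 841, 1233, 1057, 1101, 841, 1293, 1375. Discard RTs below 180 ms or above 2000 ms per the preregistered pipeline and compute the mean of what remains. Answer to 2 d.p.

Excluded: 59, 2420
Retained (n=10): Σ = 10278
Mean = 10278/10 = 1027.8000

1027.80 ms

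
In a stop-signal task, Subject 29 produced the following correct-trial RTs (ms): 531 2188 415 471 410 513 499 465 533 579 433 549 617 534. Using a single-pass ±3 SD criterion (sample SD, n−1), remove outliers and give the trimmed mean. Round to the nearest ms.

504 ms

n = 14, ΣRT = 8737, M = 624.071
Σ(x−M)² = 2681418.93; s = √(2681418.93/13) = 454.162
Cutoffs: 624.071 ± 3·454.162 → [-738.4, 1986.6]
Outside: 2188 → excluded.
Retained (n=13): Σ = 6549, mean = 6549/13 = 503.769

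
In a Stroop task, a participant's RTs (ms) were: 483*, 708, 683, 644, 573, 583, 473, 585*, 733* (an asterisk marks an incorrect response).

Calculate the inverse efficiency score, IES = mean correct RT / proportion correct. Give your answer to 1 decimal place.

916.0 ms

Correct trials (n=6): 708, 683, 644, 573, 583, 473
Mean correct RT = 3664/6 = 610.6667 ms
Proportion correct = 6/9
IES = 610.6667 / (6/9) = 916.000 ms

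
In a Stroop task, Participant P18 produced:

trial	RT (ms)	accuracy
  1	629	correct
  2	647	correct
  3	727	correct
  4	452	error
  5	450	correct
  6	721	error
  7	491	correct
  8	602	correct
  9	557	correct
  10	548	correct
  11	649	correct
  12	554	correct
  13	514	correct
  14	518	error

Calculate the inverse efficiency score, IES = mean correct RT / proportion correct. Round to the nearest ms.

737 ms

Correct trials (n=11): 629, 647, 727, 450, 491, 602, 557, 548, 649, 554, 514
Mean correct RT = 6368/11 = 578.9091 ms
Proportion correct = 11/14
IES = 578.9091 / (11/14) = 736.793 ms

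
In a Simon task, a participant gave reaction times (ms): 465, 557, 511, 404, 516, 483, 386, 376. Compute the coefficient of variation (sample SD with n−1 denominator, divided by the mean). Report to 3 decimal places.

n = 8, Σ = 3698, M = 462.2500
Σ(x−M)² = 31327.500; s = √(31327.500/7) = 66.8981
CV = 66.8981 / 462.2500 = 0.14472

0.145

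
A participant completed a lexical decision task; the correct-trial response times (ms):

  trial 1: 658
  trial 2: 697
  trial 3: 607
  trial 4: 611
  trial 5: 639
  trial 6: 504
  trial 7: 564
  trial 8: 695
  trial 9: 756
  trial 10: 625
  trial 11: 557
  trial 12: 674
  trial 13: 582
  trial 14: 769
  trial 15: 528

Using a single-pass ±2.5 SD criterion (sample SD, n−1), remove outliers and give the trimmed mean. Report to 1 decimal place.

n = 15, ΣRT = 9466, M = 631.067
Σ(x−M)² = 85878.93; s = √(85878.93/14) = 78.321
Cutoffs: 631.067 ± 2.5·78.321 → [435.3, 826.9]
No RTs fall outside the cutoffs; all 15 retained. Mean = 9466/15 = 631.067

631.1 ms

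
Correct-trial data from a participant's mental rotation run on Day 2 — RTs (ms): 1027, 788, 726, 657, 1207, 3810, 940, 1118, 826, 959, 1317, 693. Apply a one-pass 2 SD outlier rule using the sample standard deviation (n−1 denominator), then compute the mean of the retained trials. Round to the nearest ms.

933 ms

n = 12, ΣRT = 14068, M = 1172.333
Σ(x−M)² = 8065180.67; s = √(8065180.67/11) = 856.270
Cutoffs: 1172.333 ± 2·856.270 → [-540.2, 2884.9]
Outside: 3810 → excluded.
Retained (n=11): Σ = 10258, mean = 10258/11 = 932.545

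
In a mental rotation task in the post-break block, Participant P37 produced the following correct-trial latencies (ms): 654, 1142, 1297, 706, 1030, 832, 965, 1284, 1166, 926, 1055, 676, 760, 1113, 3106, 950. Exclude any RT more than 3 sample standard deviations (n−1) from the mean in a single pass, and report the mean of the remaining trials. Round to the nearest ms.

970 ms

n = 16, ΣRT = 17662, M = 1103.875
Σ(x−M)² = 4902027.75; s = √(4902027.75/15) = 571.666
Cutoffs: 1103.875 ± 3·571.666 → [-611.1, 2818.9]
Outside: 3106 → excluded.
Retained (n=15): Σ = 14556, mean = 14556/15 = 970.400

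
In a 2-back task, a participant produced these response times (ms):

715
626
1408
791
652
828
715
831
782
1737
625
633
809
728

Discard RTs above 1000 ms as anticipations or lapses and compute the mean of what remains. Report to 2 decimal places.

Excluded: 1408, 1737
Retained (n=12): Σ = 8735
Mean = 8735/12 = 727.9167

727.92 ms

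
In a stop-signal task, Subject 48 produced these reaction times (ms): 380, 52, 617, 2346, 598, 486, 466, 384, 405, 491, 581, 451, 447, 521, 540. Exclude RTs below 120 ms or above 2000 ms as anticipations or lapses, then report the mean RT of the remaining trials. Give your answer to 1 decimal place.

489.8 ms

Excluded: 52, 2346
Retained (n=13): Σ = 6367
Mean = 6367/13 = 489.7692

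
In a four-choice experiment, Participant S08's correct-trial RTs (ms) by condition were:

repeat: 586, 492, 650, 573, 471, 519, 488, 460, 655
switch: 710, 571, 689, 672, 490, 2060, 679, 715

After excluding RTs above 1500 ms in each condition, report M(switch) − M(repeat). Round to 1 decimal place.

102.8 ms

switch: exclude 2060
M(repeat) = 4894/9 = 543.778
M(switch) = 4526/7 = 646.571
Difference = 646.571 − 543.778 = 102.794 ms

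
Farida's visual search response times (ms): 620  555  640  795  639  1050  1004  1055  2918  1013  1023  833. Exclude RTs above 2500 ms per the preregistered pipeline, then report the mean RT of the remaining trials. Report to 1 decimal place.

838.8 ms

Excluded: 2918
Retained (n=11): Σ = 9227
Mean = 9227/11 = 838.8182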